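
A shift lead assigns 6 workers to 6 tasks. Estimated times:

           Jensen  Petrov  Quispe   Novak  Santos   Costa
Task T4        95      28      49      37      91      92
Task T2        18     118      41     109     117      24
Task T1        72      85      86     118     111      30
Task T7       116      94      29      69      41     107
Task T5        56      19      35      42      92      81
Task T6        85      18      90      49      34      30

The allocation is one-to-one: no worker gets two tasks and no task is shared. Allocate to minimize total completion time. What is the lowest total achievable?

Min total: 167 min

Optimal: Jensen→Task T2 (18 min), Petrov→Task T5 (19 min), Quispe→Task T7 (29 min), Novak→Task T4 (37 min), Santos→Task T6 (34 min), Costa→Task T1 (30 min) — total 18+19+29+37+34+30 = 167 min.
Min-entry greedy (repeatedly take the single cheapest remaining cell) gives 224 min, worse by 57.
Swapping Quispe↔Jensen (Quispe→Task T2 41 min, Jensen→Task T7 116 min) adds 110.
Every other assignment is strictly worse.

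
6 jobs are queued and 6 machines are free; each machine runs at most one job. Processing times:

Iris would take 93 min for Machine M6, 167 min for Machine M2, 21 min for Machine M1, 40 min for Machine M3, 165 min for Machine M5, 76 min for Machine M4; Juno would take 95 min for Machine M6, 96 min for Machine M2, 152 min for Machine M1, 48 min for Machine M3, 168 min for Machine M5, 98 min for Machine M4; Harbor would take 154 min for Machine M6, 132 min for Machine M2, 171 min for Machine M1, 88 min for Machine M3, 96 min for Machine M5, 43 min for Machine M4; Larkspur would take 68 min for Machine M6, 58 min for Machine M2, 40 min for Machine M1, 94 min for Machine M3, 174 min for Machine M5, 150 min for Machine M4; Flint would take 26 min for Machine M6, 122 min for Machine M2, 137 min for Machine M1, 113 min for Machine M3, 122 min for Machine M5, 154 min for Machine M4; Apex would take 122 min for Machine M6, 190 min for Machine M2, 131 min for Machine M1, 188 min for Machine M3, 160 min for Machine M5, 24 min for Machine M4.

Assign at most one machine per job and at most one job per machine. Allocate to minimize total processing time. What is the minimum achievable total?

This is a one-to-one assignment (minimum-cost bipartite matching).
Optimal: Iris→Machine M1 (21 min), Juno→Machine M3 (48 min), Harbor→Machine M5 (96 min), Larkspur→Machine M2 (58 min), Flint→Machine M6 (26 min), Apex→Machine M4 (24 min) — total 21+48+96+58+26+24 = 273 min.
Row-greedy (each job in turn takes its cheapest remaining machine) gives 356 min, worse by 83.
Next-best assignment: Iris→Machine M3, Juno→Machine M2, Harbor→Machine M5, Larkspur→Machine M1, Flint→Machine M6, Apex→Machine M4 = 322 min.
No other one-to-one assignment undercuts 273 min.

Min total: 273 min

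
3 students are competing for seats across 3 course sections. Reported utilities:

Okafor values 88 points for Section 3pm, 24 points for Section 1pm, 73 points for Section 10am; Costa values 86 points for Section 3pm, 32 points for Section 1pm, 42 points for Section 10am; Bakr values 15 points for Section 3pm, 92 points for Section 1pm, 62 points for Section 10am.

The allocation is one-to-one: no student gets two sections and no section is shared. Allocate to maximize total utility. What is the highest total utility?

Max total: 251 points

Optimal: Okafor→Section 10am (73 points), Costa→Section 3pm (86 points), Bakr→Section 1pm (92 points) — total 73+86+92 = 251 points.
Row-greedy (each student in turn takes its best remaining section) gives 222 points, worse by 29.
Swapping Costa↔Okafor (Costa→Section 10am 42 points, Okafor→Section 3pm 88 points) loses 29.
Checked against all permutations: 251 points is optimal.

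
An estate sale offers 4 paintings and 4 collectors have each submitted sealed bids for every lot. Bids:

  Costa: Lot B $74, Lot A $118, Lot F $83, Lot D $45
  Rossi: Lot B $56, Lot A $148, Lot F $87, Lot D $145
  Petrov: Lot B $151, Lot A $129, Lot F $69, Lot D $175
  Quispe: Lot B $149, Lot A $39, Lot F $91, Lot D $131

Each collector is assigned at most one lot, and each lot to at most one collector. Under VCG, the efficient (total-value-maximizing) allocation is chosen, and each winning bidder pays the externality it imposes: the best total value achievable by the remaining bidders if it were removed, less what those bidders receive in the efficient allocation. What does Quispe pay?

Quispe pays $8.

Efficient allocation: Costa→Lot F ($83), Rossi→Lot A ($148), Petrov→Lot D ($175), Quispe→Lot B ($149); total welfare W = $555.
Quispe receives Lot B at value $149, so the others get W − 149 = $406.
Without Quispe: best allocation of the remaining 3 bidders over all 4 lots is Costa→Lot A ($118), Rossi→Lot D ($145), Petrov→Lot B ($151), total $414.
VCG payment = (others' best without Quispe) − (others' welfare with Quispe) = 414 − 406 = $8.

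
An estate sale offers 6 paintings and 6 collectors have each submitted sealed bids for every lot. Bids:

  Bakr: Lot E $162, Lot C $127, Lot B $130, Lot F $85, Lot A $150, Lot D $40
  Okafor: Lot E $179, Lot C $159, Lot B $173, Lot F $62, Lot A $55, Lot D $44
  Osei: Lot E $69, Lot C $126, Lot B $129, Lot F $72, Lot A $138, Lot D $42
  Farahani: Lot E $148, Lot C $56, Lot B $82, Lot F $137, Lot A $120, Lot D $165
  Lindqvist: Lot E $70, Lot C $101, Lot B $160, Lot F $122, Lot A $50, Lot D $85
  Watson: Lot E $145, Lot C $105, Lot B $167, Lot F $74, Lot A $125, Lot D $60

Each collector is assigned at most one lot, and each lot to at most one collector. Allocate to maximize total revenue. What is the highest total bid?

Maximum total: $913

Treat this as an assignment problem: match each collector to one lot.
Optimal: Bakr→Lot E ($162), Okafor→Lot C ($159), Osei→Lot A ($138), Farahani→Lot D ($165), Lindqvist→Lot F ($122), Watson→Lot B ($167) — total 162+159+138+165+122+167 = $913.
Row-greedy (each collector in turn takes its best remaining lot) gives $865, worse by 48.
Next-best assignment: Bakr→Lot A, Okafor→Lot E, Osei→Lot C, Farahani→Lot D, Lindqvist→Lot F, Watson→Lot B = $909.
Swapping Farahani↔Lindqvist (Farahani→Lot F $137, Lindqvist→Lot D $85) loses 65.
Every other assignment is strictly worse.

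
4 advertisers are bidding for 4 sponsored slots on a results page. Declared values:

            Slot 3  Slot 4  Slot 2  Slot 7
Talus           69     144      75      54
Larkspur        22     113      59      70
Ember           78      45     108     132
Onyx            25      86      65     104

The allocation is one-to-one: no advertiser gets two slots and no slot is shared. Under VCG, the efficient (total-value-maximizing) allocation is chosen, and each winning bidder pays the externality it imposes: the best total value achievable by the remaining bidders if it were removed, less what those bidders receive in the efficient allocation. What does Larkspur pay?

Efficient allocation: Talus→Slot 3 ($69), Larkspur→Slot 4 ($113), Ember→Slot 2 ($108), Onyx→Slot 7 ($104); total welfare W = $394.
Larkspur receives Slot 4 at value $113, so the others get W − 113 = $281.
Without Larkspur: best allocation of the remaining 3 bidders over all 4 slots is Talus→Slot 4 ($144), Ember→Slot 2 ($108), Onyx→Slot 7 ($104), total $356.
VCG payment = (others' best without Larkspur) − (others' welfare with Larkspur) = 356 − 281 = $75.

Larkspur pays $75.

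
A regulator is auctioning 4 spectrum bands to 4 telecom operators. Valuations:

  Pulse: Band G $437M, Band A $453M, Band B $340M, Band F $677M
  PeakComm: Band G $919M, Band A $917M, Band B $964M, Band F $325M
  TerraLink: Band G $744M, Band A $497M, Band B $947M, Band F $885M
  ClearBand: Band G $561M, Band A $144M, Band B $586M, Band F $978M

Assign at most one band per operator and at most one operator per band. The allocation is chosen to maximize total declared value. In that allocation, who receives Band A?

This is a one-to-one assignment (maximum-weight bipartite matching).
Optimal: Pulse→Band A ($453M), PeakComm→Band G ($919M), TerraLink→Band B ($947M), ClearBand→Band F ($978M) — total 453+919+947+978 = $3297M.
Row-greedy (each operator in turn takes its best remaining band) gives $2529M, worse by 768.
Every other assignment is strictly worse.
Pulse's own top band is Band F ($677M), but forcing Pulse→Band F and reassigning the rest optimally gives only $3102M — worse by 195.

Pulse receives Band A.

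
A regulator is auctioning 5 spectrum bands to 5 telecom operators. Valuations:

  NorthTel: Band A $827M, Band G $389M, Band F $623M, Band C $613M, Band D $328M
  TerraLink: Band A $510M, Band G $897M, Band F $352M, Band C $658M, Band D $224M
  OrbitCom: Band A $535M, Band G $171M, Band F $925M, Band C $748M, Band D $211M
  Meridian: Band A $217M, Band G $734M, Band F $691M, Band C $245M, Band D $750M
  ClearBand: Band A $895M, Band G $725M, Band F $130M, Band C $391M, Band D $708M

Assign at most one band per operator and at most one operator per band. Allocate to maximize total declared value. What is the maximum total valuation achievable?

Maximum total: $4080M

This is the linear assignment problem.
Optimal: NorthTel→Band C ($613M), TerraLink→Band G ($897M), OrbitCom→Band F ($925M), Meridian→Band D ($750M), ClearBand→Band A ($895M) — total 613+897+925+750+895 = $4080M.
Row-greedy (each operator in turn takes its best remaining band) gives $3790M, worse by 290.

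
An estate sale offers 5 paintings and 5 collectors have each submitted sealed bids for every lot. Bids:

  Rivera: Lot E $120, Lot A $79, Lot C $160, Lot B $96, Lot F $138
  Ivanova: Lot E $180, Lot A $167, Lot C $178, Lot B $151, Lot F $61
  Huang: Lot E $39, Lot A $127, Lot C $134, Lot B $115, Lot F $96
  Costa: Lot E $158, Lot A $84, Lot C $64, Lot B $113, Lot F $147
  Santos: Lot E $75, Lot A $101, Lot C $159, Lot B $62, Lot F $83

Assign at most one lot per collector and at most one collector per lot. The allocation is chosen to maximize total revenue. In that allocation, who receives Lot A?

Ivanova receives Lot A.

This is a one-to-one assignment (maximum-weight bipartite matching).
Optimal: Rivera→Lot F ($138), Ivanova→Lot A ($167), Huang→Lot B ($115), Costa→Lot E ($158), Santos→Lot C ($159) — total 138+167+115+158+159 = $737.
Max-entry greedy (repeatedly take the single best remaining cell) gives $676, worse by 61.
Next-best assignment: Rivera→Lot F, Ivanova→Lot B, Huang→Lot A, Costa→Lot E, Santos→Lot C = $733.
Swapping Ivanova↔Huang (Ivanova→Lot B $151, Huang→Lot A $127) loses 4.
Every other assignment is strictly worse.
Ivanova's own top lot is Lot E ($180), but forcing Ivanova→Lot E and reassigning the rest optimally gives only $717 — worse by 20.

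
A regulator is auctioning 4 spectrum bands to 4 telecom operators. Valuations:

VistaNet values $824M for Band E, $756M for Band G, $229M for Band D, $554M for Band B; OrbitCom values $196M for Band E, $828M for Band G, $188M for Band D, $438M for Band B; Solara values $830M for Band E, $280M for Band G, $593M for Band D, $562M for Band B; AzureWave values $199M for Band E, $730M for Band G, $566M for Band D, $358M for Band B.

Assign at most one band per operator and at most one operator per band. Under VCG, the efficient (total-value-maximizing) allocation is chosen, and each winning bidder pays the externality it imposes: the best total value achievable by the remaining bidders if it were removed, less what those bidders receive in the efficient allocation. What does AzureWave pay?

Efficient allocation: VistaNet→Band E ($824M), OrbitCom→Band G ($828M), Solara→Band B ($562M), AzureWave→Band D ($566M); total welfare W = $2780M.
AzureWave receives Band D at value $566M, so the others get W − 566 = $2214M.
Without AzureWave: best allocation of the remaining 3 bidders over all 4 bands is VistaNet→Band E ($824M), OrbitCom→Band G ($828M), Solara→Band D ($593M), total $2245M.
VCG payment = (others' best without AzureWave) − (others' welfare with AzureWave) = 2245 − 2214 = $31M.

AzureWave pays $31M.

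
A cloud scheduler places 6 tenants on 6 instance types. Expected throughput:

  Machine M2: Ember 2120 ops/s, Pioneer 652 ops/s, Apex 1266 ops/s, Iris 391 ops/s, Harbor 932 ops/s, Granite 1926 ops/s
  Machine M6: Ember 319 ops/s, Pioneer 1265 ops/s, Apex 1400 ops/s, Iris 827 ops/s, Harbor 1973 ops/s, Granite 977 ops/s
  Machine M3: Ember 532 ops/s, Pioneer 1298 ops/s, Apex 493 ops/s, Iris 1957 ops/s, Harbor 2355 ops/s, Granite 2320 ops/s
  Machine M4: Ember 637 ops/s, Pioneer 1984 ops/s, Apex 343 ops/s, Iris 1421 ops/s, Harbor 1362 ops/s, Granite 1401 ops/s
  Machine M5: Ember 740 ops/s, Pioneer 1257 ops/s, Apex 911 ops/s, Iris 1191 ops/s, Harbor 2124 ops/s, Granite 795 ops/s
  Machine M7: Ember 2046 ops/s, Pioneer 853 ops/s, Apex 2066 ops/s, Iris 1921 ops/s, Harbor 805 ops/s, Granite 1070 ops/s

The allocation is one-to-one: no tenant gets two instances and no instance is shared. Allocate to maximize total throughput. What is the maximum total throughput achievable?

Max total: 11869 ops/s

This is the linear assignment problem.
Optimal: Ember→Machine M2 (2120 ops/s), Pioneer→Machine M4 (1984 ops/s), Apex→Machine M6 (1400 ops/s), Iris→Machine M7 (1921 ops/s), Harbor→Machine M5 (2124 ops/s), Granite→Machine M3 (2320 ops/s) — total 2120+1984+1400+1921+2124+2320 = 11869 ops/s.
Max-entry greedy (repeatedly take the single best remaining cell) gives 10693 ops/s, worse by 1176.
Swapping Harbor↔Pioneer (Harbor→Machine M4 1362 ops/s, Pioneer→Machine M5 1257 ops/s) loses 1489.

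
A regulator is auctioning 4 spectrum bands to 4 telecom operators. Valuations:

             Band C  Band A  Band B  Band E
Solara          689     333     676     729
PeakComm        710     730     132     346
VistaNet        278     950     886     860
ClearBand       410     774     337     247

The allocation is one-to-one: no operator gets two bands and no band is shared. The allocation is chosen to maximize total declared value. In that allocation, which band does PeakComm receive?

PeakComm receives Band C.

Optimal: Solara→Band E ($729M), PeakComm→Band C ($710M), VistaNet→Band B ($886M), ClearBand→Band A ($774M) — total 729+710+886+774 = $3099M.
Max-entry greedy (repeatedly take the single best remaining cell) gives $2726M, worse by 373.
Next-best assignment: Solara→Band B, PeakComm→Band C, VistaNet→Band E, ClearBand→Band A = $3020M.
PeakComm's own top band is Band A ($730M), but forcing PeakComm→Band A and reassigning the rest optimally gives only $2755M — worse by 344.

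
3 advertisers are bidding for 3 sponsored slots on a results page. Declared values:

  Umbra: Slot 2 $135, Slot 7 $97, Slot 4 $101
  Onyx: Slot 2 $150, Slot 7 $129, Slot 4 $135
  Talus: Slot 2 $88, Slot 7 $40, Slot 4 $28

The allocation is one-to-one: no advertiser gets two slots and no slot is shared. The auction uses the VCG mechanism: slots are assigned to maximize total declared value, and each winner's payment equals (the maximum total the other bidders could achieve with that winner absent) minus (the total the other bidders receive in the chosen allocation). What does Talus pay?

Efficient allocation: Umbra→Slot 7 ($97), Onyx→Slot 4 ($135), Talus→Slot 2 ($88); total welfare W = $320.
Talus receives Slot 2 at value $88, so the others get W − 88 = $232.
Without Talus: best allocation of the remaining 2 bidders over all 3 slots is Umbra→Slot 2 ($135), Onyx→Slot 4 ($135), total $270.
VCG payment = (others' best without Talus) − (others' welfare with Talus) = 270 − 232 = $38.

Talus pays $38.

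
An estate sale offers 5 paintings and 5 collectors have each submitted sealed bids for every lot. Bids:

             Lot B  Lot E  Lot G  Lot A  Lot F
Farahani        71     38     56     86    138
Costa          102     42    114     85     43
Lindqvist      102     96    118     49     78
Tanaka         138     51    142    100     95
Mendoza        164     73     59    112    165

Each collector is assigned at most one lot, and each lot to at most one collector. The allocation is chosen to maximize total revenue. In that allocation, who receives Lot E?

Lindqvist receives Lot E.

Optimal: Farahani→Lot F ($138), Costa→Lot A ($85), Lindqvist→Lot E ($96), Tanaka→Lot G ($142), Mendoza→Lot B ($164) — total 138+85+96+142+164 = $625.
Next-best assignment: Farahani→Lot F, Costa→Lot G, Lindqvist→Lot E, Tanaka→Lot A, Mendoza→Lot B = $612.
Swapping Farahani↔Costa (Farahani→Lot A $86, Costa→Lot F $43) loses 94.
Every other assignment is strictly worse.
Lindqvist's own top lot is Lot G ($118), but forcing Lindqvist→Lot G and reassigning the rest optimally gives only $562 — worse by 63.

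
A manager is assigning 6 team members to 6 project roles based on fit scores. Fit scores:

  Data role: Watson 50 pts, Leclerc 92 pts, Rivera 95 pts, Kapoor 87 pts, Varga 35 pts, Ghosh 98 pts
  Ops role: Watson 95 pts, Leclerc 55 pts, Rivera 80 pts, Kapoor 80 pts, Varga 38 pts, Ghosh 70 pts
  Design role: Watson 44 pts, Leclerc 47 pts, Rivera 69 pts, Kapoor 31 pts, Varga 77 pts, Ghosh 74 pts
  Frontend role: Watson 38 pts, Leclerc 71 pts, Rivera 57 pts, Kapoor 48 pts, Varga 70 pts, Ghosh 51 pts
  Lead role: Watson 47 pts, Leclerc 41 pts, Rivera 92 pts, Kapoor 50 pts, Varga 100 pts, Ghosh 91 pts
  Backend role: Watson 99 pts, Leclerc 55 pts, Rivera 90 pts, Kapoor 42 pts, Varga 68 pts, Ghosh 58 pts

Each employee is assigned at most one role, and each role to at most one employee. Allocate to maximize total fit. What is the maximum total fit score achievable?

Maximum total: 519 pts

Optimal: Watson→Backend role (99 pts), Leclerc→Frontend role (71 pts), Rivera→Data role (95 pts), Kapoor→Ops role (80 pts), Varga→Lead role (100 pts), Ghosh→Design role (74 pts) — total 99+71+95+80+100+74 = 519 pts.
Max-entry greedy (repeatedly take the single best remaining cell) gives 479 pts, worse by 40.
Next-best assignment: Watson→Ops role, Leclerc→Frontend role, Rivera→Backend role, Kapoor→Data role, Varga→Lead role, Ghosh→Design role = 517 pts.
Every other assignment is strictly worse.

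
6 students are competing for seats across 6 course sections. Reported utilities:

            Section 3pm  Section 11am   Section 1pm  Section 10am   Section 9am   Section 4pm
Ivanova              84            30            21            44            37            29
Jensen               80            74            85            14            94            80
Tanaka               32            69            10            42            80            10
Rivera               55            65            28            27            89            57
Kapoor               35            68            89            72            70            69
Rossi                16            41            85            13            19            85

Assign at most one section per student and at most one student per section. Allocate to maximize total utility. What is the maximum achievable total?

Max total: 484 points

Optimal: Ivanova→Section 3pm (84 points), Jensen→Section 1pm (85 points), Tanaka→Section 11am (69 points), Rivera→Section 9am (89 points), Kapoor→Section 10am (72 points), Rossi→Section 4pm (85 points) — total 84+85+69+89+72+85 = 484 points.
Row-greedy (each student in turn takes its best remaining section) gives 406 points, worse by 78.
Swapping Kapoor↔Jensen (Kapoor→Section 1pm 89 points, Jensen→Section 10am 14 points) loses 54.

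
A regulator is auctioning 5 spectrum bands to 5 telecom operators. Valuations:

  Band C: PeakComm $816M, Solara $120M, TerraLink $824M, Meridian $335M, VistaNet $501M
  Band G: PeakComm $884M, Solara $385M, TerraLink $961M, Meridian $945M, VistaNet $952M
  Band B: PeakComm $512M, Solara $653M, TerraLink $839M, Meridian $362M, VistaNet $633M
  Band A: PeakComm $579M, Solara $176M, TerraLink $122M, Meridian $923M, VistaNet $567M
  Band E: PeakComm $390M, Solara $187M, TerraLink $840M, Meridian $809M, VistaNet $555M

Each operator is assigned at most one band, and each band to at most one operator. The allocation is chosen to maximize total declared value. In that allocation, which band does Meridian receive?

Optimal: PeakComm→Band C ($816M), Solara→Band B ($653M), TerraLink→Band E ($840M), Meridian→Band A ($923M), VistaNet→Band G ($952M) — total 816+653+840+923+952 = $4184M.
Column-greedy (each band in turn goes to its best remaining operator) gives $3742M, worse by 442.
Next-best assignment: PeakComm→Band C, Solara→Band B, TerraLink→Band G, Meridian→Band A, VistaNet→Band E = $3908M.
Meridian's own top band is Band G ($945M), but forcing Meridian→Band G and reassigning the rest optimally gives only $3821M — worse by 363.

Meridian receives Band A.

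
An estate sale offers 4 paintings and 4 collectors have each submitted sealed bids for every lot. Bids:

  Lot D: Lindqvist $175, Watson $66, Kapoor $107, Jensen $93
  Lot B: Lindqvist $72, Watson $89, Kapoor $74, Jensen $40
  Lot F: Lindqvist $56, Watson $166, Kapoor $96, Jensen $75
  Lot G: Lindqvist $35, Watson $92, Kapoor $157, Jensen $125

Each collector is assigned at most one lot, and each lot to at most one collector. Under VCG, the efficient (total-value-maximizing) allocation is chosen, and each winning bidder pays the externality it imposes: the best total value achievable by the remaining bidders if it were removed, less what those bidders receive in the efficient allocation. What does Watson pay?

Watson pays $33.

Efficient allocation: Lindqvist→Lot D ($175), Watson→Lot F ($166), Kapoor→Lot B ($74), Jensen→Lot G ($125); total welfare W = $540.
Watson receives Lot F at value $166, so the others get W − 166 = $374.
Without Watson: best allocation of the remaining 3 bidders over all 4 lots is Lindqvist→Lot D ($175), Kapoor→Lot G ($157), Jensen→Lot F ($75), total $407.
VCG payment = (others' best without Watson) − (others' welfare with Watson) = 407 − 374 = $33.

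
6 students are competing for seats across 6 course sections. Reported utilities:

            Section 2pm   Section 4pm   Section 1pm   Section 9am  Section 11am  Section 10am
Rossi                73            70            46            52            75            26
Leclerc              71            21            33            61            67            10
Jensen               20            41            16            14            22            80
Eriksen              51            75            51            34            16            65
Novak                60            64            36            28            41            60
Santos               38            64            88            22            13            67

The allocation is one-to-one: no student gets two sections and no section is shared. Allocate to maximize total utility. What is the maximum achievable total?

Maximum total: 439 points

Optimal: Rossi→Section 11am (75 points), Leclerc→Section 9am (61 points), Jensen→Section 10am (80 points), Eriksen→Section 4pm (75 points), Novak→Section 2pm (60 points), Santos→Section 1pm (88 points) — total 75+61+80+75+60+88 = 439 points.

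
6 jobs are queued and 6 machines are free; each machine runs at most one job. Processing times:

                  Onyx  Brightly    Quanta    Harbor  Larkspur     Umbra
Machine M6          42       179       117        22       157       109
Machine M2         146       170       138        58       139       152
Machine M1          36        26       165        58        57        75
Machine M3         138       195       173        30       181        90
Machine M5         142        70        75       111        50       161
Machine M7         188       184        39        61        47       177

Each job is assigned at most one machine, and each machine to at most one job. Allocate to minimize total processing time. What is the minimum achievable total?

Treat this as an assignment problem: match each job to one machine.
Optimal: Onyx→Machine M6 (42 min), Brightly→Machine M1 (26 min), Quanta→Machine M7 (39 min), Harbor→Machine M2 (58 min), Larkspur→Machine M5 (50 min), Umbra→Machine M3 (90 min) — total 42+26+39+58+50+90 = 305 min.
Column-greedy (each machine in turn goes to its cheapest remaining job) gives 514 min, worse by 209.
Swapping Onyx↔Harbor (Onyx→Machine M2 146 min, Harbor→Machine M6 22 min) adds 68.
No other one-to-one assignment undercuts 305 min.

Minimum total: 305 min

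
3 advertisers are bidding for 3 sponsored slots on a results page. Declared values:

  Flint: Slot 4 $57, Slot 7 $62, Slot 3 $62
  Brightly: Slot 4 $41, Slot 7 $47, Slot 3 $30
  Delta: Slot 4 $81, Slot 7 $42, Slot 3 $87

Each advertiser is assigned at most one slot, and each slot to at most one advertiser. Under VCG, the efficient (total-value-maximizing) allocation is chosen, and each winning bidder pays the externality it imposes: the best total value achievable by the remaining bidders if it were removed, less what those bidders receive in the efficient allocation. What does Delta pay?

Delta pays $5.

Efficient allocation: Flint→Slot 4 ($57), Brightly→Slot 7 ($47), Delta→Slot 3 ($87); total welfare W = $191.
Delta receives Slot 3 at value $87, so the others get W − 87 = $104.
Without Delta: best allocation of the remaining 2 bidders over all 3 slots is Flint→Slot 3 ($62), Brightly→Slot 7 ($47), total $109.
VCG payment = (others' best without Delta) − (others' welfare with Delta) = 109 − 104 = $5.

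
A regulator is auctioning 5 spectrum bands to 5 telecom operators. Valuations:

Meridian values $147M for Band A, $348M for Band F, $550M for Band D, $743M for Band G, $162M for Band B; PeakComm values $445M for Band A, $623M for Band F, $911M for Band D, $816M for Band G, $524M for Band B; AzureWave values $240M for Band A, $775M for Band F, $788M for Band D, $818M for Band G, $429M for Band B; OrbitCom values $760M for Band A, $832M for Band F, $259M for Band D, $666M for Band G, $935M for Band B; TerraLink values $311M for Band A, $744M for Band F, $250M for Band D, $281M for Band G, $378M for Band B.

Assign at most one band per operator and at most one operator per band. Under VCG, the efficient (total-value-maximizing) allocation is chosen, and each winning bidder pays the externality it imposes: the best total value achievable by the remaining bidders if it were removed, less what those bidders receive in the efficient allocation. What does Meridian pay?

Meridian pays $476M.

Efficient allocation: Meridian→Band G ($743M), PeakComm→Band D ($911M), AzureWave→Band F ($775M), OrbitCom→Band B ($935M), TerraLink→Band A ($311M); total welfare W = $3675M.
Meridian receives Band G at value $743M, so the others get W − 743 = $2932M.
Without Meridian: best allocation of the remaining 4 bidders over all 5 bands is PeakComm→Band D ($911M), AzureWave→Band G ($818M), OrbitCom→Band B ($935M), TerraLink→Band F ($744M), total $3408M.
VCG payment = (others' best without Meridian) − (others' welfare with Meridian) = 3408 − 2932 = $476M.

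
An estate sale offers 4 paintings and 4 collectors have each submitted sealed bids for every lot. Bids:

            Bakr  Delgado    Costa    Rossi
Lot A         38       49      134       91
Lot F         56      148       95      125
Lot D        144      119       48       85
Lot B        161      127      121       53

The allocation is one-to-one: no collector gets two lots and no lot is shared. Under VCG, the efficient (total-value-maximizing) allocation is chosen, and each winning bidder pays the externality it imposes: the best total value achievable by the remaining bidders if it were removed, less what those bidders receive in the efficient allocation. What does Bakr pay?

Bakr pays $8.

Efficient allocation: Bakr→Lot B ($161), Delgado→Lot D ($119), Costa→Lot A ($134), Rossi→Lot F ($125); total welfare W = $539.
Bakr receives Lot B at value $161, so the others get W − 161 = $378.
Without Bakr: best allocation of the remaining 3 bidders over all 4 lots is Delgado→Lot B ($127), Costa→Lot A ($134), Rossi→Lot F ($125), total $386.
VCG payment = (others' best without Bakr) − (others' welfare with Bakr) = 386 − 378 = $8.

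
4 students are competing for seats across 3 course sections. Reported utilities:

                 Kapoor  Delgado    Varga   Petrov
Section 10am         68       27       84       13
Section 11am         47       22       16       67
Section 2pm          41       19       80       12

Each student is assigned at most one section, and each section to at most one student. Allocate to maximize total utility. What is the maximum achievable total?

Optimal: Kapoor→Section 10am (68 points), Petrov→Section 11am (67 points), Varga→Section 2pm (80 points) — total 68+67+80 = 215 points.
Next-best assignment: Varga→Section 10am, Petrov→Section 11am, Kapoor→Section 2pm = 192 points.
Checked against all permutations: 215 points is optimal.

Maximum total: 215 points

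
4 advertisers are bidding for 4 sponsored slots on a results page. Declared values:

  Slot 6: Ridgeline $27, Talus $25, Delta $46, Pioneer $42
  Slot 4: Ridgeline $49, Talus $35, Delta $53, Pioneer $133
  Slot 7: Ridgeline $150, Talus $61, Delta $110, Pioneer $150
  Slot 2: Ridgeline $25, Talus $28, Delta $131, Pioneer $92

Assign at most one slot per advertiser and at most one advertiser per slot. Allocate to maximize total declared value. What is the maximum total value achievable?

Optimal: Ridgeline→Slot 7 ($150), Talus→Slot 6 ($25), Delta→Slot 2 ($131), Pioneer→Slot 4 ($133) — total 150+25+131+133 = $439.
Column-greedy (each slot in turn goes to its best remaining advertiser) gives $357, worse by 82.
No other one-to-one assignment exceeds $439.

Maximum total: $439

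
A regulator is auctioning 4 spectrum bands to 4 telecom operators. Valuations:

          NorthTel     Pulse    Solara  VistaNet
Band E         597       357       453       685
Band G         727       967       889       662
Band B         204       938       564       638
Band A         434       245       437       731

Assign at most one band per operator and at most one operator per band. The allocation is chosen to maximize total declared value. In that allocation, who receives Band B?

Pulse receives Band B.

This is a one-to-one assignment (maximum-weight bipartite matching).
Optimal: NorthTel→Band E ($597M), Pulse→Band B ($938M), Solara→Band G ($889M), VistaNet→Band A ($731M) — total 597+938+889+731 = $3155M.
Column-greedy (each band in turn goes to its best remaining operator) gives $2650M, worse by 505.
Next-best assignment: NorthTel→Band A, Pulse→Band B, Solara→Band G, VistaNet→Band E = $2946M.
Pulse's own top band is Band G ($967M), but forcing Pulse→Band G and reassigning the rest optimally gives only $2859M — worse by 296.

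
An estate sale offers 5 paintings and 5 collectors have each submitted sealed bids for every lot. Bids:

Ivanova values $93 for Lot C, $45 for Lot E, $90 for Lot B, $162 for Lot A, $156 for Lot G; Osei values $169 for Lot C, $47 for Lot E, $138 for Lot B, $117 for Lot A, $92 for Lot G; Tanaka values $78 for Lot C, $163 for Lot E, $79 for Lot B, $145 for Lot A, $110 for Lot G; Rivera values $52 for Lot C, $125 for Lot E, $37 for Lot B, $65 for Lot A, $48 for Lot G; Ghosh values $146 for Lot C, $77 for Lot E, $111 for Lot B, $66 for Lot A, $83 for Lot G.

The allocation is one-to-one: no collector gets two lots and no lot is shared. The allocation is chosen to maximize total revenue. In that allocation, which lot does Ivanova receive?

Ivanova receives Lot G.

This is a one-to-one assignment (maximum-weight bipartite matching).
Optimal: Ivanova→Lot G ($156), Osei→Lot B ($138), Tanaka→Lot A ($145), Rivera→Lot E ($125), Ghosh→Lot C ($146) — total 156+138+145+125+146 = $710.
Row-greedy (each collector in turn takes its best remaining lot) gives $653, worse by 57.
Swapping Rivera↔Tanaka (Rivera→Lot A $65, Tanaka→Lot E $163) loses 42.
Ivanova's own top lot is Lot A ($162), but forcing Ivanova→Lot A and reassigning the rest optimally gives only $681 — worse by 29.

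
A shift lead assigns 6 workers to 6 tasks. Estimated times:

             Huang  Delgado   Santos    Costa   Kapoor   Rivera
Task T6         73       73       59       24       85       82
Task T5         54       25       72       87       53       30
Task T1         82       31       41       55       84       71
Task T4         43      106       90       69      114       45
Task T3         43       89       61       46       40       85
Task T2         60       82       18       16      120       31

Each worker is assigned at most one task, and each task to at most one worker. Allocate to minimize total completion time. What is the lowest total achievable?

Optimal: Huang→Task T4 (43 min), Delgado→Task T1 (31 min), Santos→Task T2 (18 min), Costa→Task T6 (24 min), Kapoor→Task T3 (40 min), Rivera→Task T5 (30 min) — total 43+31+18+24+40+30 = 186 min.
Min-entry greedy (repeatedly take the single cheapest remaining cell) gives 247 min, worse by 61.
Next-best assignment: Huang→Task T4, Delgado→Task T5, Santos→Task T1, Costa→Task T6, Kapoor→Task T3, Rivera→Task T2 = 204 min.

Min total: 186 min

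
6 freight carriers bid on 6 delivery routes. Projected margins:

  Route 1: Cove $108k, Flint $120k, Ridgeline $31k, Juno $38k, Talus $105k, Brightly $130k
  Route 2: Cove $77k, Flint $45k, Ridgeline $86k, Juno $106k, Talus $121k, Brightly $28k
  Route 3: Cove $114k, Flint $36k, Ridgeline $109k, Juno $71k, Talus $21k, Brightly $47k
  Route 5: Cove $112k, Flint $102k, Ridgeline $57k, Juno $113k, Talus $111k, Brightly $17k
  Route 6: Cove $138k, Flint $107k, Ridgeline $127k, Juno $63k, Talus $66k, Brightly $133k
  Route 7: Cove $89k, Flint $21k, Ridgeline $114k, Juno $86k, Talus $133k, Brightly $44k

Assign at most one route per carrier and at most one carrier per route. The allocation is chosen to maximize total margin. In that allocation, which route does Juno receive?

Treat this as an assignment problem: match each carrier to one route.
Optimal: Cove→Route 6 ($138k), Flint→Route 5 ($102k), Ridgeline→Route 3 ($109k), Juno→Route 2 ($106k), Talus→Route 7 ($133k), Brightly→Route 1 ($130k) — total 138+102+109+106+133+130 = $718k.
Max-entry greedy (repeatedly take the single best remaining cell) gives $668k, worse by 50.
Next-best assignment: Cove→Route 3, Flint→Route 1, Ridgeline→Route 7, Juno→Route 5, Talus→Route 2, Brightly→Route 6 = $715k.
Swapping Brightly↔Flint (Brightly→Route 5 $17k, Flint→Route 1 $120k) loses 95.
No other one-to-one assignment exceeds $718k.
Juno's own top route is Route 5 ($113k), but forcing Juno→Route 5 and reassigning the rest optimally gives only $715k — worse by 3.

Juno receives Route 2.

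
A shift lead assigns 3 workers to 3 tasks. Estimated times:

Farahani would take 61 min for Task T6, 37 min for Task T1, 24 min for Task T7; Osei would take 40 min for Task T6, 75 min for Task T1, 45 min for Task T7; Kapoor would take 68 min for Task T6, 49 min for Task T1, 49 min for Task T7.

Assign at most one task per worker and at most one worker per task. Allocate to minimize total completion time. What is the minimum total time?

Treat this as an assignment problem: match each worker to one task.
Optimal: Farahani→Task T7 (24 min), Osei→Task T6 (40 min), Kapoor→Task T1 (49 min) — total 24+40+49 = 113 min.
Column-greedy (each task in turn goes to its cheapest remaining worker) gives 126 min, worse by 13.
Every other assignment is strictly worse.

Min total: 113 min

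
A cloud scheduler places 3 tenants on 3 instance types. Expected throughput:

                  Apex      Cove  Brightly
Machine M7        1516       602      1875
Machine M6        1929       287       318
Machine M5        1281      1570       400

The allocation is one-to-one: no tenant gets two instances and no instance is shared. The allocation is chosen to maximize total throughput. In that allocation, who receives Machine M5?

Optimal: Apex→Machine M6 (1929 ops/s), Cove→Machine M5 (1570 ops/s), Brightly→Machine M7 (1875 ops/s) — total 1929+1570+1875 = 5374 ops/s.
Next-best assignment: Apex→Machine M5, Cove→Machine M6, Brightly→Machine M7 = 3443 ops/s.

Cove receives Machine M5.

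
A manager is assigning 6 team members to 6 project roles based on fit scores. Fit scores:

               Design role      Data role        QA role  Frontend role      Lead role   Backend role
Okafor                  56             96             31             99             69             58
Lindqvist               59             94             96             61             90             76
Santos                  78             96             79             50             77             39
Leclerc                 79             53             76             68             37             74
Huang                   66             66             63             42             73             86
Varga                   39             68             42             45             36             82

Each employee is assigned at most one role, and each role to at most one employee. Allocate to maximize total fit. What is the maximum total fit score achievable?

Optimal: Okafor→Frontend role (99 pts), Lindqvist→QA role (96 pts), Santos→Data role (96 pts), Leclerc→Design role (79 pts), Huang→Lead role (73 pts), Varga→Backend role (82 pts) — total 99+96+96+79+73+82 = 525 pts.
Max-entry greedy (repeatedly take the single best remaining cell) gives 492 pts, worse by 33.
Swapping Santos↔Varga (Santos→Backend role 39 pts, Varga→Data role 68 pts) loses 71.

Max total: 525 pts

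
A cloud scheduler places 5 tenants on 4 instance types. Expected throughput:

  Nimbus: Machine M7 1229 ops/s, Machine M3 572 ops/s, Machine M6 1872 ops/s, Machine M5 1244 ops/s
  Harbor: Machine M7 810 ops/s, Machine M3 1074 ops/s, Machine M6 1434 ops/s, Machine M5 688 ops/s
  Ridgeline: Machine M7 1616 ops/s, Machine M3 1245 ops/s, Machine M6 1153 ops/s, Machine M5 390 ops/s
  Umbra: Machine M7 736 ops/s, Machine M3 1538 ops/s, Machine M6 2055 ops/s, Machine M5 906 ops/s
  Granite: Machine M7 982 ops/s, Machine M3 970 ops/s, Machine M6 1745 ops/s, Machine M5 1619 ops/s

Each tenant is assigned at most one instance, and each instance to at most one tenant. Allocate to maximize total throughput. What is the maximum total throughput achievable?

Maximum total: 6645 ops/s

This is a one-to-one assignment (maximum-weight bipartite matching).
Optimal: Ridgeline→Machine M7 (1616 ops/s), Umbra→Machine M3 (1538 ops/s), Nimbus→Machine M6 (1872 ops/s), Granite→Machine M5 (1619 ops/s) — total 1616+1538+1872+1619 = 6645 ops/s.
Max-entry greedy (repeatedly take the single best remaining cell) gives 6364 ops/s, worse by 281.
No other one-to-one assignment exceeds 6645 ops/s.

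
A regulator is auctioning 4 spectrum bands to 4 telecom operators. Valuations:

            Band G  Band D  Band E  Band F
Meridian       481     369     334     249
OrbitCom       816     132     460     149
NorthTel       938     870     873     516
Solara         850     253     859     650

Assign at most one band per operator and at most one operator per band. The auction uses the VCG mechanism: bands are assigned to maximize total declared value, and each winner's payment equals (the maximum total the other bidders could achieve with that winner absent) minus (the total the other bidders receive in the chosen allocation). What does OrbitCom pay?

OrbitCom pays $232M.

Efficient allocation: Meridian→Band F ($249M), OrbitCom→Band G ($816M), NorthTel→Band D ($870M), Solara→Band E ($859M); total welfare W = $2794M.
OrbitCom receives Band G at value $816M, so the others get W − 816 = $1978M.
Without OrbitCom: best allocation of the remaining 3 bidders over all 4 bands is Meridian→Band G ($481M), NorthTel→Band D ($870M), Solara→Band E ($859M), total $2210M.
VCG payment = (others' best without OrbitCom) − (others' welfare with OrbitCom) = 2210 − 1978 = $232M.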